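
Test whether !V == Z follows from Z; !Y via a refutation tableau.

No

Initial set: {Z; !Y; !(!V == Z)}.
!(!V == Z): β-rule — branch into !V, !Z  //  !!V, Z.
  branch 1 (add !V, !Z):
    × closes — contains both Z and !Z.
  branch 2 (add !!V, Z):
    ○ open, literals {V=T, Y=F, Z=T}.
1 branch closed, 1 open.
An open branch gives a countermodel: V=T, Y=F, Z=T (unmentioned atoms arbitrary); the premises hold there but the conclusion fails.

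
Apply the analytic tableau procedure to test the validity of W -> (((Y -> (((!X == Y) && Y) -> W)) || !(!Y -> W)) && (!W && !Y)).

Assume the negation and expand:
Initial set: {!(W -> (((Y -> (((!X == Y) && Y) -> W)) || !(!Y -> W)) && (!W && !Y)))}.
!(W -> (((Y -> (((!X == Y) && Y) -> W)) || !(!Y -> W)) && (!W && !Y))): α-rule — add W, !(((Y -> (((!X == Y) && Y) -> W)) || !(!Y -> W)) && (!W && !Y)).
!(((Y -> (((!X == Y) && Y) -> W)) || !(!Y -> W)) && (!W && !Y)): β-rule — branch into !((Y -> (((!X == Y) && Y) -> W)) || !(!Y -> W))  //  !(!W && !Y).
  branch 1 (add !((Y -> (((!X == Y) && Y) -> W)) || !(!Y -> W))):
    !((Y -> (((!X == Y) && Y) -> W)) || !(!Y -> W)): α-rule — add !(Y -> (((!X == Y) && Y) -> W)), !!(!Y -> W).
    !(Y -> (((!X == Y) && Y) -> W)): α-rule — add Y, !(((!X == Y) && Y) -> W).
    !(((!X == Y) && Y) -> W): α-rule — add ((!X == Y) && Y), !W.
    × closes — contains both W and !W.
  branch 2 (add !(!W && !Y)):
    !(!W && !Y): β-rule — branch into !!W  //  !!Y.
      branch 2.1 (add !!W):
        ○ open, literals {W=T}.
      branch 2.2 (add !!Y):
        ○ open, literals {W=T, Y=T}.
1 branch closed, 2 open.
An open branch gives a countermodel: W=T (unmentioned atoms arbitrary); under it the original formula is false.

Not valid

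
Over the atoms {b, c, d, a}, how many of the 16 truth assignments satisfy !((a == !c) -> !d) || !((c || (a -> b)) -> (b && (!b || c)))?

12

Initial set: {T (!((a == !c) -> !d) || !((c || (a -> b)) -> (b && (!b || c))))}.
T (!((a == !c) -> !d) || !((c || (a -> b)) -> (b && (!b || c)))): β-rule — branch into T !((a == !c) -> !d)  //  T !((c || (a -> b)) -> (b && (!b || c))).
  branch 1 (add T !((a == !c) -> !d)):
    T !((a == !c) -> !d): α-rule — add T (a == !c), F !d.
    T (a == !c): β-rule — branch into T a, T !c  //  F a, F !c.
      branch 1.1 (add T a, T !c):
        ○ open, literals {a=T, c=F, d=T}.
      branch 1.2 (add F a, F !c):
        ○ open, literals {a=F, c=T, d=T}.
  branch 2 (add T !((c || (a -> b)) -> (b && (!b || c)))):
    T !((c || (a -> b)) -> (b && (!b || c))): α-rule — add T (c || (a -> b)), F (b && (!b || c)).
    T (c || (a -> b)): β-rule — branch into T c  //  T (a -> b).
      branch 2.1 (add T c):
        F (b && (!b || c)): β-rule — branch into F b  //  F (!b || c).
          branch 2.1.1 (add F b):
            ○ open, literals {b=F, c=T}.
          branch 2.1.2 (add F (!b || c)):
            F (!b || c): α-rule — add F !b, F c.
            × closes — contains both c and !c.
      branch 2.2 (add T (a -> b)):
        F (b && (!b || c)): β-rule — branch into F b  //  F (!b || c).
          branch 2.2.1 (add F b):
            T (a -> b): β-rule — branch into F a  //  T b.
              branch 2.2.1.1 (add F a):
                ○ open, literals {a=F, b=F}.
              branch 2.2.1.2 (add T b):
                × closes — contains both b and !b.
          branch 2.2.2 (add F (!b || c)):
            F (!b || c): α-rule — add F !b, F c.
            T (a -> b): β-rule — branch into F a  //  T b.
              branch 2.2.2.1 (add F a):
                ○ open, literals {a=F, b=T, c=F}.
              branch 2.2.2.2 (add T b):
                ○ open, literals {b=T, c=F}.
2 branches closed, 6 open.
Each open branch fixes some atoms; the unmentioned ones are free. Counting distinct full assignments: branch {a=T, c=F, d=T} (b) contributes 2 new; branch {a=F, c=T, d=T} (b) contributes 2 new; branch {b=F, c=T} (d, a) contributes 3 new; branch {a=F, b=F} (c, d) contributes 2 new; branch {a=F, b=T, c=F} (d) contributes 2 new; branch {b=T, c=F} (d, a) contributes 1 new. Total: 12.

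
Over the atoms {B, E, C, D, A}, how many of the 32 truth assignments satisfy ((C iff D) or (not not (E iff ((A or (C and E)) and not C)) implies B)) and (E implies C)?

Initial set: {(((C iff D) or (not not (E iff ((A or (C and E)) and not C)) implies B)) and (E implies C))}.
(((C iff D) or (not not (E iff ((A or (C and E)) and not C)) implies B)) and (E implies C)): α-rule — add ((C iff D) or (not not (E iff ((A or (C and E)) and not C)) implies B)), (E implies C).
((C iff D) or (not not (E iff ((A or (C and E)) and not C)) implies B)): β-rule — branch into (C iff D)  //  (not not (E iff ((A or (C and E)) and not C)) implies B).
  branch 1 (add (C iff D)):
    (E implies C): β-rule — branch into not E  //  C.
      branch 1.1 (add not E):
        (C iff D): β-rule — branch into C, D  //  not C, not D.
          branch 1.1.1 (add C, D):
            ○ open, literals {C=true, D=true, E=false}.
          branch 1.1.2 (add not C, not D):
            ○ open, literals {C=false, D=false, E=false}.
      branch 1.2 (add C):
        (C iff D): β-rule — branch into C, D  //  not C, not D.
          branch 1.2.1 (add C, D):
            ○ open, literals {C=true, D=true}.
          branch 1.2.2 (add not C, not D):
            × closes — contains both C and not C.
  branch 2 (add (not not (E iff ((A or (C and E)) and not C)) implies B)):
    (E implies C): β-rule — branch into not E  //  C.
      branch 2.1 (add not E):
        (not not (E iff ((A or (C and E)) and not C)) implies B): β-rule — branch into not not not (E iff ((A or (C and E)) and not C))  //  B.
          branch 2.1.1 (add not not not (E iff ((A or (C and E)) and not C))):
            not not not (E iff ((A or (C and E)) and not C)): drop double negation, giving not (E iff ((A or (C and E)) and not C)).
            not (E iff ((A or (C and E)) and not C)): β-rule — branch into E, not ((A or (C and E)) and not C)  //  not E, ((A or (C and E)) and not C).
              branch 2.1.1.1 (add E, not ((A or (C and E)) and not C)):
                × closes — contains both E and not E.
              branch 2.1.1.2 (add not E, ((A or (C and E)) and not C)):
                ((A or (C and E)) and not C): α-rule — add (A or (C and E)), not C.
                (A or (C and E)): β-rule — branch into A  //  (C and E).
                  branch 2.1.1.2.1 (add A):
                    ○ open, literals {A=true, C=false, E=false}.
                  branch 2.1.1.2.2 (add (C and E)):
                    (C and E): α-rule — add C, E.
                    × closes — contains both C and not C.
          branch 2.1.2 (add B):
            ○ open, literals {B=true, E=false}.
      branch 2.2 (add C):
        (not not (E iff ((A or (C and E)) and not C)) implies B): β-rule — branch into not not not (E iff ((A or (C and E)) and not C))  //  B.
          branch 2.2.1 (add not not not (E iff ((A or (C and E)) and not C))):
            not not not (E iff ((A or (C and E)) and not C)): drop double negation, giving not (E iff ((A or (C and E)) and not C)).
            not (E iff ((A or (C and E)) and not C)): β-rule — branch into E, not ((A or (C and E)) and not C)  //  not E, ((A or (C and E)) and not C).
              branch 2.2.1.1 (add E, not ((A or (C and E)) and not C)):
                not ((A or (C and E)) and not C): β-rule — branch into not (A or (C and E))  //  not not C.
                  branch 2.2.1.1.1 (add not (A or (C and E))):
                    not (A or (C and E)): α-rule — add not A, not (C and E).
                    not (C and E): β-rule — branch into not C  //  not E.
                      branch 2.2.1.1.1.1 (add not C):
                        × closes — contains both C and not C.
                      branch 2.2.1.1.1.2 (add not E):
                        × closes — contains both E and not E.
                  branch 2.2.1.1.2 (add not not C):
                    ○ open, literals {C=true, E=true}.
              branch 2.2.1.2 (add not E, ((A or (C and E)) and not C)):
                ((A or (C and E)) and not C): α-rule — add (A or (C and E)), not C.
                × closes — contains both C and not C.
          branch 2.2.2 (add B):
            ○ open, literals {B=true, C=true}.
6 branches closed, 7 open.
Each open branch fixes some atoms; the unmentioned ones are free. Counting distinct full assignments: branch {C=true, D=true, E=false} (B, A) contributes 4 new; branch {C=false, D=false, E=false} (B, A) contributes 4 new; branch {C=true, D=true} (B, E, A) contributes 4 new; branch {A=true, C=false, E=false} (B, D) contributes 2 new; branch {B=true, E=false} (C, D, A) contributes 3 new; branch {C=true, E=true} (B, D, A) contributes 4 new; branch {B=true, C=true} (E, D, A) contributes 0 new. Total: 21.

21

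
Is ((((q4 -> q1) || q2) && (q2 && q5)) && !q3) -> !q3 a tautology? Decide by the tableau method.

Assume the negation and expand:
Initial set: {F (((((q4 -> q1) || q2) && (q2 && q5)) && !q3) -> !q3)}.
F (((((q4 -> q1) || q2) && (q2 && q5)) && !q3) -> !q3): α-rule — add T ((((q4 -> q1) || q2) && (q2 && q5)) && !q3), F !q3.
T ((((q4 -> q1) || q2) && (q2 && q5)) && !q3): α-rule — add T (((q4 -> q1) || q2) && (q2 && q5)), T !q3.
× closes — contains both q3 and !q3.
All 1 branch closes.
Every branch closed, so the negation is unsatisfiable and the formula is valid.

Valid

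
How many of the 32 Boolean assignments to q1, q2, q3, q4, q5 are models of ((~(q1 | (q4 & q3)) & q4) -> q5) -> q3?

18

Initial set: {T (((~(q1 | (q4 & q3)) & q4) -> q5) -> q3)}.
T (((~(q1 | (q4 & q3)) & q4) -> q5) -> q3): β-rule — branch into F ((~(q1 | (q4 & q3)) & q4) -> q5)  //  T q3.
  branch 1 (add F ((~(q1 | (q4 & q3)) & q4) -> q5)):
    F ((~(q1 | (q4 & q3)) & q4) -> q5): α-rule — add T (~(q1 | (q4 & q3)) & q4), F q5.
    T (~(q1 | (q4 & q3)) & q4): α-rule — add T ~(q1 | (q4 & q3)), T q4.
    T ~(q1 | (q4 & q3)): α-rule — add F q1, F (q4 & q3).
    F (q4 & q3): β-rule — branch into F q4  //  F q3.
      branch 1.1 (add F q4):
        × closes — contains both q4 and ~q4.
      branch 1.2 (add F q3):
        ○ open, literals {q1=F, q3=F, q4=T, q5=F}.
  branch 2 (add T q3):
    ○ open, literals {q3=T}.
1 branch closed, 2 open.
Each open branch fixes some atoms; the unmentioned ones are free. Counting distinct full assignments: branch {q1=F, q3=F, q4=T, q5=F} (q2) contributes 2 new; branch {q3=T} (q1, q2, q4, q5) contributes 16 new. Total: 18.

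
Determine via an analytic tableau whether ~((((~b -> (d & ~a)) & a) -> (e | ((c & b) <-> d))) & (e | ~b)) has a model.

Satisfiable

Initial set: {T ~((((~b -> (d & ~a)) & a) -> (e | ((c & b) <-> d))) & (e | ~b))}.
T ~((((~b -> (d & ~a)) & a) -> (e | ((c & b) <-> d))) & (e | ~b)): β-rule — branch into F (((~b -> (d & ~a)) & a) -> (e | ((c & b) <-> d)))  //  F (e | ~b).
  branch 1 (add F (((~b -> (d & ~a)) & a) -> (e | ((c & b) <-> d)))):
    F (((~b -> (d & ~a)) & a) -> (e | ((c & b) <-> d))): α-rule — add T ((~b -> (d & ~a)) & a), F (e | ((c & b) <-> d)).
    T ((~b -> (d & ~a)) & a): α-rule — add T (~b -> (d & ~a)), T a.
    F (e | ((c & b) <-> d)): α-rule — add F e, F ((c & b) <-> d).
    T (~b -> (d & ~a)): β-rule — branch into F ~b  //  T (d & ~a).
      branch 1.1 (add F ~b):
        F ((c & b) <-> d): β-rule — branch into T (c & b), F d  //  F (c & b), T d.
          branch 1.1.1 (add T (c & b), F d):
            T (c & b): α-rule — add T c, T b.
            ○ open, literals {a=1, b=1, c=1, d=0, e=0}.
          branch 1.1.2 (add F (c & b), T d):
            F (c & b): β-rule — branch into F c  //  F b.
              branch 1.1.2.1 (add F c):
                ○ open, literals {a=1, b=1, c=0, d=1, e=0}.
              branch 1.1.2.2 (add F b):
                × closes — contains both b and ~b.
      branch 1.2 (add T (d & ~a)):
        T (d & ~a): α-rule — add T d, T ~a.
        × closes — contains both a and ~a.
  branch 2 (add F (e | ~b)):
    F (e | ~b): α-rule — add F e, F ~b.
    ○ open, literals {b=1, e=0}.
2 branches closed, 3 open.
An open branch gives a satisfying assignment: a=1, b=1, c=1, d=0, e=0.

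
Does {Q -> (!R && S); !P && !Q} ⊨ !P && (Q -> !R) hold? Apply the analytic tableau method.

Yes

Initial set: {T (Q -> (!R && S)); T (!P && !Q); F (!P && (Q -> !R))}.
T (!P && !Q): α-rule — add T !P, T !Q.
T (Q -> (!R && S)): β-rule — branch into F Q  //  T (!R && S).
  branch 1 (add F Q):
    F (!P && (Q -> !R)): β-rule — branch into F !P  //  F (Q -> !R).
      branch 1.1 (add F !P):
        × closes — contains both P and !P.
      branch 1.2 (add F (Q -> !R)):
        F (Q -> !R): α-rule — add T Q, F !R.
        × closes — contains both Q and !Q.
  branch 2 (add T (!R && S)):
    T (!R && S): α-rule — add T !R, T S.
    F (!P && (Q -> !R)): β-rule — branch into F !P  //  F (Q -> !R).
      branch 2.1 (add F !P):
        × closes — contains both P and !P.
      branch 2.2 (add F (Q -> !R)):
        F (Q -> !R): α-rule — add T Q, F !R.
        × closes — contains both Q and !Q.
All 4 branches close.
Every branch closed, so the premises entail the conclusion.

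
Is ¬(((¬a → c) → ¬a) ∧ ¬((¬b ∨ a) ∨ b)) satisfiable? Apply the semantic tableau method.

Satisfiable

Initial set: {¬(((¬a → c) → ¬a) ∧ ¬((¬b ∨ a) ∨ b))}.
¬(((¬a → c) → ¬a) ∧ ¬((¬b ∨ a) ∨ b)): β-rule — branch into ¬((¬a → c) → ¬a)  //  ¬¬((¬b ∨ a) ∨ b).
  branch 1 (add ¬((¬a → c) → ¬a)):
    ¬((¬a → c) → ¬a): α-rule — add (¬a → c), ¬¬a.
    (¬a → c): β-rule — branch into ¬¬a  //  c.
      branch 1.1 (add ¬¬a):
        ○ open, literals {a=1}.
      branch 1.2 (add c):
        ○ open, literals {a=1, c=1}.
  branch 2 (add ¬¬((¬b ∨ a) ∨ b)):
    ¬¬((¬b ∨ a) ∨ b): β-rule — branch into (¬b ∨ a)  //  b.
      branch 2.1 (add (¬b ∨ a)):
        (¬b ∨ a): β-rule — branch into ¬b  //  a.
          branch 2.1.1 (add ¬b):
            ○ open, literals {b=0}.
          branch 2.1.2 (add a):
            ○ open, literals {a=1}.
      branch 2.2 (add b):
        ○ open, literals {b=1}.
0 branches closed, 5 open.
An open branch gives a satisfying assignment: a=1.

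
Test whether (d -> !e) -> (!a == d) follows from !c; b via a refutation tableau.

No

Initial set: {T !c; T b; F ((d -> !e) -> (!a == d))}.
F ((d -> !e) -> (!a == d)): α-rule — add T (d -> !e), F (!a == d).
T (d -> !e): β-rule — branch into F d  //  T !e.
  branch 1 (add F d):
    F (!a == d): β-rule — branch into T !a, F d  //  F !a, T d.
      branch 1.1 (add T !a, F d):
        ○ open, literals {a=0, b=1, c=0, d=0}.
      branch 1.2 (add F !a, T d):
        × closes — contains both d and !d.
  branch 2 (add T !e):
    F (!a == d): β-rule — branch into T !a, F d  //  F !a, T d.
      branch 2.1 (add T !a, F d):
        ○ open, literals {a=0, b=1, c=0, d=0, e=0}.
      branch 2.2 (add F !a, T d):
        ○ open, literals {a=1, b=1, c=0, d=1, e=0}.
1 branch closed, 3 open.
An open branch gives a countermodel: a=0, b=1, c=0, d=0 (unmentioned atoms arbitrary); the premises hold there but the conclusion fails.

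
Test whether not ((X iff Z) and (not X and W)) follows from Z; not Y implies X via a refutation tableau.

Yes

Initial set: {Z; (not Y implies X); not not ((X iff Z) and (not X and W))}.
not not ((X iff Z) and (not X and W)): α-rule — add (X iff Z), (not X and W).
(not X and W): α-rule — add not X, W.
(not Y implies X): β-rule — branch into not not Y  //  X.
  branch 1 (add not not Y):
    (X iff Z): β-rule — branch into X, Z  //  not X, not Z.
      branch 1.1 (add X, Z):
        × closes — contains both X and not X.
      branch 1.2 (add not X, not Z):
        × closes — contains both Z and not Z.
  branch 2 (add X):
    × closes — contains both X and not X.
All 3 branches close.
Every branch closed, so the premises entail the conclusion.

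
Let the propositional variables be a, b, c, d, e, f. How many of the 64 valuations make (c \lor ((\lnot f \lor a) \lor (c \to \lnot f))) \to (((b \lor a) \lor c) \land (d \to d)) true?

56

Initial set: {((c \lor ((\lnot f \lor a) \lor (c \to \lnot f))) \to (((b \lor a) \lor c) \land (d \to d)))}.
((c \lor ((\lnot f \lor a) \lor (c \to \lnot f))) \to (((b \lor a) \lor c) \land (d \to d))): β-rule — branch into \lnot (c \lor ((\lnot f \lor a) \lor (c \to \lnot f)))  //  (((b \lor a) \lor c) \land (d \to d)).
  branch 1 (add \lnot (c \lor ((\lnot f \lor a) \lor (c \to \lnot f)))):
    \lnot (c \lor ((\lnot f \lor a) \lor (c \to \lnot f))): α-rule — add \lnot c, \lnot ((\lnot f \lor a) \lor (c \to \lnot f)).
    \lnot ((\lnot f \lor a) \lor (c \to \lnot f)): α-rule — add \lnot (\lnot f \lor a), \lnot (c \to \lnot f).
    \lnot (\lnot f \lor a): α-rule — add \lnot \lnot f, \lnot a.
    \lnot (c \to \lnot f): α-rule — add c, \lnot \lnot f.
    × closes — contains both c and \lnot c.
  branch 2 (add (((b \lor a) \lor c) \land (d \to d))):
    (((b \lor a) \lor c) \land (d \to d)): α-rule — add ((b \lor a) \lor c), (d \to d).
    ((b \lor a) \lor c): β-rule — branch into (b \lor a)  //  c.
      branch 2.1 (add (b \lor a)):
        (d \to d): β-rule — branch into \lnot d  //  d.
          branch 2.1.1 (add \lnot d):
            (b \lor a): β-rule — branch into b  //  a.
              branch 2.1.1.1 (add b):
                ○ open, literals {b=true, d=false}.
              branch 2.1.1.2 (add a):
                ○ open, literals {a=true, d=false}.
          branch 2.1.2 (add d):
            (b \lor a): β-rule — branch into b  //  a.
              branch 2.1.2.1 (add b):
                ○ open, literals {b=true, d=true}.
              branch 2.1.2.2 (add a):
                ○ open, literals {a=true, d=true}.
      branch 2.2 (add c):
        (d \to d): β-rule — branch into \lnot d  //  d.
          branch 2.2.1 (add \lnot d):
            ○ open, literals {c=true, d=false}.
          branch 2.2.2 (add d):
            ○ open, literals {c=true, d=true}.
1 branch closed, 6 open.
Each open branch fixes some atoms; the unmentioned ones are free. Counting distinct full assignments: branch {b=true, d=false} (a, c, e, f) contributes 16 new; branch {a=true, d=false} (b, c, e, f) contributes 8 new; branch {b=true, d=true} (a, c, e, f) contributes 16 new; branch {a=true, d=true} (b, c, e, f) contributes 8 new; branch {c=true, d=false} (a, b, e, f) contributes 4 new; branch {c=true, d=true} (a, b, e, f) contributes 4 new. Total: 56.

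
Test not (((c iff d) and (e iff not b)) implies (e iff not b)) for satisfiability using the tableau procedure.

Initial set: {not (((c iff d) and (e iff not b)) implies (e iff not b))}.
not (((c iff d) and (e iff not b)) implies (e iff not b)): α-rule — add ((c iff d) and (e iff not b)), not (e iff not b).
((c iff d) and (e iff not b)): α-rule — add (c iff d), (e iff not b).
not (e iff not b): β-rule — branch into e, not not b  //  not e, not b.
  branch 1 (add e, not not b):
    (c iff d): β-rule — branch into c, d  //  not c, not d.
      branch 1.1 (add c, d):
        (e iff not b): β-rule — branch into e, not b  //  not e, not not b.
          branch 1.1.1 (add e, not b):
            × closes — contains both b and not b.
          branch 1.1.2 (add not e, not not b):
            × closes — contains both e and not e.
      branch 1.2 (add not c, not d):
        (e iff not b): β-rule — branch into e, not b  //  not e, not not b.
          branch 1.2.1 (add e, not b):
            × closes — contains both b and not b.
          branch 1.2.2 (add not e, not not b):
            × closes — contains both e and not e.
  branch 2 (add not e, not b):
    (c iff d): β-rule — branch into c, d  //  not c, not d.
      branch 2.1 (add c, d):
        (e iff not b): β-rule — branch into e, not b  //  not e, not not b.
          branch 2.1.1 (add e, not b):
            × closes — contains both e and not e.
          branch 2.1.2 (add not e, not not b):
            × closes — contains both b and not b.
      branch 2.2 (add not c, not d):
        (e iff not b): β-rule — branch into e, not b  //  not e, not not b.
          branch 2.2.1 (add e, not b):
            × closes — contains both e and not e.
          branch 2.2.2 (add not e, not not b):
            × closes — contains both b and not b.
All 8 branches close.
Every branch closed; the formula is unsatisfiable.

Unsatisfiable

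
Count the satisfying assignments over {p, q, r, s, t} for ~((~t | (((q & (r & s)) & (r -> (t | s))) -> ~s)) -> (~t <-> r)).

Initial set: {T ~((~t | (((q & (r & s)) & (r -> (t | s))) -> ~s)) -> (~t <-> r))}.
T ~((~t | (((q & (r & s)) & (r -> (t | s))) -> ~s)) -> (~t <-> r)): α-rule — add T (~t | (((q & (r & s)) & (r -> (t | s))) -> ~s)), F (~t <-> r).
T (~t | (((q & (r & s)) & (r -> (t | s))) -> ~s)): β-rule — branch into T ~t  //  T (((q & (r & s)) & (r -> (t | s))) -> ~s).
  branch 1 (add T ~t):
    F (~t <-> r): β-rule — branch into T ~t, F r  //  F ~t, T r.
      branch 1.1 (add T ~t, F r):
        ○ open, literals {r=F, t=F}.
      branch 1.2 (add F ~t, T r):
        × closes — contains both t and ~t.
  branch 2 (add T (((q & (r & s)) & (r -> (t | s))) -> ~s)):
    F (~t <-> r): β-rule — branch into T ~t, F r  //  F ~t, T r.
      branch 2.1 (add T ~t, F r):
        T (((q & (r & s)) & (r -> (t | s))) -> ~s): β-rule — branch into F ((q & (r & s)) & (r -> (t | s)))  //  T ~s.
          branch 2.1.1 (add F ((q & (r & s)) & (r -> (t | s)))):
            F ((q & (r & s)) & (r -> (t | s))): β-rule — branch into F (q & (r & s))  //  F (r -> (t | s)).
              branch 2.1.1.1 (add F (q & (r & s))):
                F (q & (r & s)): β-rule — branch into F q  //  F (r & s).
                  branch 2.1.1.1.1 (add F q):
                    ○ open, literals {q=F, r=F, t=F}.
                  branch 2.1.1.1.2 (add F (r & s)):
                    F (r & s): β-rule — branch into F r  //  F s.
                      branch 2.1.1.1.2.1 (add F r):
                        ○ open, literals {r=F, t=F}.
                      branch 2.1.1.1.2.2 (add F s):
                        ○ open, literals {r=F, s=F, t=F}.
              branch 2.1.1.2 (add F (r -> (t | s))):
                F (r -> (t | s)): α-rule — add T r, F (t | s).
                × closes — contains both r and ~r.
          branch 2.1.2 (add T ~s):
            ○ open, literals {r=F, s=F, t=F}.
      branch 2.2 (add F ~t, T r):
        T (((q & (r & s)) & (r -> (t | s))) -> ~s): β-rule — branch into F ((q & (r & s)) & (r -> (t | s)))  //  T ~s.
          branch 2.2.1 (add F ((q & (r & s)) & (r -> (t | s)))):
            F ((q & (r & s)) & (r -> (t | s))): β-rule — branch into F (q & (r & s))  //  F (r -> (t | s)).
              branch 2.2.1.1 (add F (q & (r & s))):
                F (q & (r & s)): β-rule — branch into F q  //  F (r & s).
                  branch 2.2.1.1.1 (add F q):
                    ○ open, literals {q=F, r=T, t=T}.
                  branch 2.2.1.1.2 (add F (r & s)):
                    F (r & s): β-rule — branch into F r  //  F s.
                      branch 2.2.1.1.2.1 (add F r):
                        × closes — contains both r and ~r.
                      branch 2.2.1.1.2.2 (add F s):
                        ○ open, literals {r=T, s=F, t=T}.
              branch 2.2.1.2 (add F (r -> (t | s))):
                F (r -> (t | s)): α-rule — add T r, F (t | s).
                F (t | s): α-rule — add F t, F s.
                × closes — contains both t and ~t.
          branch 2.2.2 (add T ~s):
            ○ open, literals {r=T, s=F, t=T}.
4 branches closed, 8 open.
Each open branch fixes some atoms; the unmentioned ones are free. Counting distinct full assignments: branch {r=F, t=F} (p, q, s) contributes 8 new; branch {q=F, r=F, t=F} (p, s) contributes 0 new; branch {r=F, t=F} (p, q, s) contributes 0 new; branch {r=F, s=F, t=F} (p, q) contributes 0 new; branch {r=F, s=F, t=F} (p, q) contributes 0 new; branch {q=F, r=T, t=T} (p, s) contributes 4 new; branch {r=T, s=F, t=T} (p, q) contributes 2 new; branch {r=T, s=F, t=T} (p, q) contributes 0 new. Total: 14.

14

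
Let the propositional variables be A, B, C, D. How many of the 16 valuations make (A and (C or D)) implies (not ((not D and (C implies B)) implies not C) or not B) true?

Initial set: {T ((A and (C or D)) implies (not ((not D and (C implies B)) implies not C) or not B))}.
T ((A and (C or D)) implies (not ((not D and (C implies B)) implies not C) or not B)): β-rule — branch into F (A and (C or D))  //  T (not ((not D and (C implies B)) implies not C) or not B).
  branch 1 (add F (A and (C or D))):
    F (A and (C or D)): β-rule — branch into F A  //  F (C or D).
      branch 1.1 (add F A):
        ○ open, literals {A=0}.
      branch 1.2 (add F (C or D)):
        F (C or D): α-rule — add F C, F D.
        ○ open, literals {C=0, D=0}.
  branch 2 (add T (not ((not D and (C implies B)) implies not C) or not B)):
    T (not ((not D and (C implies B)) implies not C) or not B): β-rule — branch into T not ((not D and (C implies B)) implies not C)  //  T not B.
      branch 2.1 (add T not ((not D and (C implies B)) implies not C)):
        T not ((not D and (C implies B)) implies not C): α-rule — add T (not D and (C implies B)), F not C.
        T (not D and (C implies B)): α-rule — add T not D, T (C implies B).
        T (C implies B): β-rule — branch into F C  //  T B.
          branch 2.1.1 (add F C):
            × closes — contains both C and not C.
          branch 2.1.2 (add T B):
            ○ open, literals {B=1, C=1, D=0}.
      branch 2.2 (add T not B):
        ○ open, literals {B=0}.
1 branch closed, 4 open.
Each open branch fixes some atoms; the unmentioned ones are free. Counting distinct full assignments: branch {A=0} (B, C, D) contributes 8 new; branch {C=0, D=0} (A, B) contributes 2 new; branch {B=1, C=1, D=0} (A) contributes 1 new; branch {B=0} (A, C, D) contributes 3 new. Total: 14.

14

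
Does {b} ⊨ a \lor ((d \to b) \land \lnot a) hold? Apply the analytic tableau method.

Initial set: {b; \lnot (a \lor ((d \to b) \land \lnot a))}.
\lnot (a \lor ((d \to b) \land \lnot a)): α-rule — add \lnot a, \lnot ((d \to b) \land \lnot a).
\lnot ((d \to b) \land \lnot a): β-rule — branch into \lnot (d \to b)  //  \lnot \lnot a.
  branch 1 (add \lnot (d \to b)):
    \lnot (d \to b): α-rule — add d, \lnot b.
    × closes — contains both b and \lnot b.
  branch 2 (add \lnot \lnot a):
    × closes — contains both a and \lnot a.
All 2 branches close.
Every branch closed, so the premises entail the conclusion.

Yes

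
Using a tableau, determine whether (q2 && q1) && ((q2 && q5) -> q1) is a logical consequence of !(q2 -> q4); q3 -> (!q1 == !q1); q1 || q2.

Initial set: {T !(q2 -> q4); T (q3 -> (!q1 == !q1)); T (q1 || q2); F ((q2 && q1) && ((q2 && q5) -> q1))}.
T !(q2 -> q4): α-rule — add T q2, F q4.
T (q3 -> (!q1 == !q1)): β-rule — branch into F q3  //  T (!q1 == !q1).
  branch 1 (add F q3):
    T (q1 || q2): β-rule — branch into T q1  //  T q2.
      branch 1.1 (add T q1):
        F ((q2 && q1) && ((q2 && q5) -> q1)): β-rule — branch into F (q2 && q1)  //  F ((q2 && q5) -> q1).
          branch 1.1.1 (add F (q2 && q1)):
            F (q2 && q1): β-rule — branch into F q2  //  F q1.
              branch 1.1.1.1 (add F q2):
                × closes — contains both q2 and !q2.
              branch 1.1.1.2 (add F q1):
                × closes — contains both q1 and !q1.
          branch 1.1.2 (add F ((q2 && q5) -> q1)):
            F ((q2 && q5) -> q1): α-rule — add T (q2 && q5), F q1.
            × closes — contains both q1 and !q1.
      branch 1.2 (add T q2):
        F ((q2 && q1) && ((q2 && q5) -> q1)): β-rule — branch into F (q2 && q1)  //  F ((q2 && q5) -> q1).
          branch 1.2.1 (add F (q2 && q1)):
            F (q2 && q1): β-rule — branch into F q2  //  F q1.
              branch 1.2.1.1 (add F q2):
                × closes — contains both q2 and !q2.
              branch 1.2.1.2 (add F q1):
                ○ open, literals {q1=0, q2=1, q3=0, q4=0}.
          branch 1.2.2 (add F ((q2 && q5) -> q1)):
            F ((q2 && q5) -> q1): α-rule — add T (q2 && q5), F q1.
            T (q2 && q5): α-rule — add T q2, T q5.
            ○ open, literals {q1=0, q2=1, q3=0, q4=0, q5=1}.
  branch 2 (add T (!q1 == !q1)):
    T (q1 || q2): β-rule — branch into T q1  //  T q2.
      branch 2.1 (add T q1):
        F ((q2 && q1) && ((q2 && q5) -> q1)): β-rule — branch into F (q2 && q1)  //  F ((q2 && q5) -> q1).
          branch 2.1.1 (add F (q2 && q1)):
            T (!q1 == !q1): β-rule — branch into T !q1, T !q1  //  F !q1, F !q1.
              branch 2.1.1.1 (add T !q1, T !q1):
                × closes — contains both q1 and !q1.
              branch 2.1.1.2 (add F !q1, F !q1):
                F (q2 && q1): β-rule — branch into F q2  //  F q1.
                  branch 2.1.1.2.1 (add F q2):
                    × closes — contains both q2 and !q2.
                  branch 2.1.1.2.2 (add F q1):
                    × closes — contains both q1 and !q1.
          branch 2.1.2 (add F ((q2 && q5) -> q1)):
            F ((q2 && q5) -> q1): α-rule — add T (q2 && q5), F q1.
            × closes — contains both q1 and !q1.
      branch 2.2 (add T q2):
        F ((q2 && q1) && ((q2 && q5) -> q1)): β-rule — branch into F (q2 && q1)  //  F ((q2 && q5) -> q1).
          branch 2.2.1 (add F (q2 && q1)):
            T (!q1 == !q1): β-rule — branch into T !q1, T !q1  //  F !q1, F !q1.
              branch 2.2.1.1 (add T !q1, T !q1):
                F (q2 && q1): β-rule — branch into F q2  //  F q1.
                  branch 2.2.1.1.1 (add F q2):
                    × closes — contains both q2 and !q2.
                  branch 2.2.1.1.2 (add F q1):
                    ○ open, literals {q1=0, q2=1, q4=0}.
              branch 2.2.1.2 (add F !q1, F !q1):
                F (q2 && q1): β-rule — branch into F q2  //  F q1.
                  branch 2.2.1.2.1 (add F q2):
                    × closes — contains both q2 and !q2.
                  branch 2.2.1.2.2 (add F q1):
                    × closes — contains both q1 and !q1.
          branch 2.2.2 (add F ((q2 && q5) -> q1)):
            F ((q2 && q5) -> q1): α-rule — add T (q2 && q5), F q1.
            T (q2 && q5): α-rule — add T q2, T q5.
            T (!q1 == !q1): β-rule — branch into T !q1, T !q1  //  F !q1, F !q1.
              branch 2.2.2.1 (add T !q1, T !q1):
                ○ open, literals {q1=0, q2=1, q4=0, q5=1}.
              branch 2.2.2.2 (add F !q1, F !q1):
                × closes — contains both q1 and !q1.
12 branches closed, 4 open.
An open branch gives a countermodel: q1=0, q2=1, q3=0, q4=0 (unmentioned atoms arbitrary); the premises hold there but the conclusion fails.

No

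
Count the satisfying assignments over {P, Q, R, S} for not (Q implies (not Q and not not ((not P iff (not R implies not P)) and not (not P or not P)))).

Initial set: {not (Q implies (not Q and not not ((not P iff (not R implies not P)) and not (not P or not P))))}.
not (Q implies (not Q and not not ((not P iff (not R implies not P)) and not (not P or not P)))): α-rule — add Q, not (not Q and not not ((not P iff (not R implies not P)) and not (not P or not P))).
not (not Q and not not ((not P iff (not R implies not P)) and not (not P or not P))): β-rule — branch into not not Q  //  not not not ((not P iff (not R implies not P)) and not (not P or not P)).
  branch 1 (add not not Q):
    ○ open, literals {Q=1}.
  branch 2 (add not not not ((not P iff (not R implies not P)) and not (not P or not P))):
    not not not ((not P iff (not R implies not P)) and not (not P or not P)): drop double negation, giving not ((not P iff (not R implies not P)) and not (not P or not P)).
    not ((not P iff (not R implies not P)) and not (not P or not P)): β-rule — branch into not (not P iff (not R implies not P))  //  not not (not P or not P).
      branch 2.1 (add not (not P iff (not R implies not P))):
        not (not P iff (not R implies not P)): β-rule — branch into not P, not (not R implies not P)  //  not not P, (not R implies not P).
          branch 2.1.1 (add not P, not (not R implies not P)):
            not (not R implies not P): α-rule — add not R, not not P.
            × closes — contains both P and not P.
          branch 2.1.2 (add not not P, (not R implies not P)):
            (not R implies not P): β-rule — branch into not not R  //  not P.
              branch 2.1.2.1 (add not not R):
                ○ open, literals {P=1, Q=1, R=1}.
              branch 2.1.2.2 (add not P):
                × closes — contains both P and not P.
      branch 2.2 (add not not (not P or not P)):
        not not (not P or not P): β-rule — branch into not P  //  not P.
          branch 2.2.1 (add not P):
            ○ open, literals {P=0, Q=1}.
          branch 2.2.2 (add not P):
            ○ open, literals {P=0, Q=1}.
2 branches closed, 4 open.
Each open branch fixes some atoms; the unmentioned ones are free. Counting distinct full assignments: branch {Q=1} (P, R, S) contributes 8 new; branch {P=1, Q=1, R=1} (S) contributes 0 new; branch {P=0, Q=1} (R, S) contributes 0 new; branch {P=0, Q=1} (R, S) contributes 0 new. Total: 8.

8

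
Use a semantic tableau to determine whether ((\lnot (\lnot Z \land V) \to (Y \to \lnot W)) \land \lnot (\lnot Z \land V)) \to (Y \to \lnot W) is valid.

Valid

Assume the negation and expand:
Initial set: {F (((\lnot (\lnot Z \land V) \to (Y \to \lnot W)) \land \lnot (\lnot Z \land V)) \to (Y \to \lnot W))}.
F (((\lnot (\lnot Z \land V) \to (Y \to \lnot W)) \land \lnot (\lnot Z \land V)) \to (Y \to \lnot W)): α-rule — add T ((\lnot (\lnot Z \land V) \to (Y \to \lnot W)) \land \lnot (\lnot Z \land V)), F (Y \to \lnot W).
T ((\lnot (\lnot Z \land V) \to (Y \to \lnot W)) \land \lnot (\lnot Z \land V)): α-rule — add T (\lnot (\lnot Z \land V) \to (Y \to \lnot W)), T \lnot (\lnot Z \land V).
F (Y \to \lnot W): α-rule — add T Y, F \lnot W.
T (\lnot (\lnot Z \land V) \to (Y \to \lnot W)): β-rule — branch into F \lnot (\lnot Z \land V)  //  T (Y \to \lnot W).
  branch 1 (add F \lnot (\lnot Z \land V)):
    F \lnot (\lnot Z \land V): α-rule — add T \lnot Z, T V.
    T \lnot (\lnot Z \land V): β-rule — branch into F \lnot Z  //  F V.
      branch 1.1 (add F \lnot Z):
        × closes — contains both Z and \lnot Z.
      branch 1.2 (add F V):
        × closes — contains both V and \lnot V.
  branch 2 (add T (Y \to \lnot W)):
    T \lnot (\lnot Z \land V): β-rule — branch into F \lnot Z  //  F V.
      branch 2.1 (add F \lnot Z):
        T (Y \to \lnot W): β-rule — branch into F Y  //  T \lnot W.
          branch 2.1.1 (add F Y):
            × closes — contains both Y and \lnot Y.
          branch 2.1.2 (add T \lnot W):
            × closes — contains both W and \lnot W.
      branch 2.2 (add F V):
        T (Y \to \lnot W): β-rule — branch into F Y  //  T \lnot W.
          branch 2.2.1 (add F Y):
            × closes — contains both Y and \lnot Y.
          branch 2.2.2 (add T \lnot W):
            × closes — contains both W and \lnot W.
All 6 branches close.
Every branch closed, so the negation is unsatisfiable and the formula is valid.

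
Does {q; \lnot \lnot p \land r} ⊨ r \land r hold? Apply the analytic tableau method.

Yes

Initial set: {q; (\lnot \lnot p \land r); \lnot (r \land r)}.
(\lnot \lnot p \land r): α-rule — add \lnot \lnot p, r.
\lnot \lnot p: drop double negation, giving p.
\lnot (r \land r): β-rule — branch into \lnot r  //  \lnot r.
  branch 1 (add \lnot r):
    × closes — contains both r and \lnot r.
  branch 2 (add \lnot r):
    × closes — contains both r and \lnot r.
All 2 branches close.
Every branch closed, so the premises entail the conclusion.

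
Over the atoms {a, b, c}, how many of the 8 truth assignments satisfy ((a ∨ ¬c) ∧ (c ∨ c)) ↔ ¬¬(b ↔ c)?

Initial set: {(((a ∨ ¬c) ∧ (c ∨ c)) ↔ ¬¬(b ↔ c))}.
(((a ∨ ¬c) ∧ (c ∨ c)) ↔ ¬¬(b ↔ c)): β-rule — branch into ((a ∨ ¬c) ∧ (c ∨ c)), ¬¬(b ↔ c)  //  ¬((a ∨ ¬c) ∧ (c ∨ c)), ¬¬¬(b ↔ c).
  branch 1 (add ((a ∨ ¬c) ∧ (c ∨ c)), ¬¬(b ↔ c)):
    ((a ∨ ¬c) ∧ (c ∨ c)): α-rule — add (a ∨ ¬c), (c ∨ c).
    ¬¬(b ↔ c): drop double negation, giving (b ↔ c).
    (a ∨ ¬c): β-rule — branch into a  //  ¬c.
      branch 1.1 (add a):
        (c ∨ c): β-rule — branch into c  //  c.
          branch 1.1.1 (add c):
            (b ↔ c): β-rule — branch into b, c  //  ¬b, ¬c.
              branch 1.1.1.1 (add b, c):
                ○ open, literals {a=1, b=1, c=1}.
              branch 1.1.1.2 (add ¬b, ¬c):
                × closes — contains both c and ¬c.
          branch 1.1.2 (add c):
            (b ↔ c): β-rule — branch into b, c  //  ¬b, ¬c.
              branch 1.1.2.1 (add b, c):
                ○ open, literals {a=1, b=1, c=1}.
              branch 1.1.2.2 (add ¬b, ¬c):
                × closes — contains both c and ¬c.
      branch 1.2 (add ¬c):
        (c ∨ c): β-rule — branch into c  //  c.
          branch 1.2.1 (add c):
            × closes — contains both c and ¬c.
          branch 1.2.2 (add c):
            × closes — contains both c and ¬c.
  branch 2 (add ¬((a ∨ ¬c) ∧ (c ∨ c)), ¬¬¬(b ↔ c)):
    ¬¬¬(b ↔ c): drop double negation, giving ¬(b ↔ c).
    ¬((a ∨ ¬c) ∧ (c ∨ c)): β-rule — branch into ¬(a ∨ ¬c)  //  ¬(c ∨ c).
      branch 2.1 (add ¬(a ∨ ¬c)):
        ¬(a ∨ ¬c): α-rule — add ¬a, ¬¬c.
        ¬(b ↔ c): β-rule — branch into b, ¬c  //  ¬b, c.
          branch 2.1.1 (add b, ¬c):
            × closes — contains both c and ¬c.
          branch 2.1.2 (add ¬b, c):
            ○ open, literals {a=0, b=0, c=1}.
      branch 2.2 (add ¬(c ∨ c)):
        ¬(c ∨ c): α-rule — add ¬c, ¬c.
        ¬(b ↔ c): β-rule — branch into b, ¬c  //  ¬b, c.
          branch 2.2.1 (add b, ¬c):
            ○ open, literals {b=1, c=0}.
          branch 2.2.2 (add ¬b, c):
            × closes — contains both c and ¬c.
6 branches closed, 4 open.
Each open branch fixes some atoms; the unmentioned ones are free. Counting distinct full assignments: branch {a=1, b=1, c=1} (none free) contributes 1 new; branch {a=1, b=1, c=1} (none free) contributes 0 new; branch {a=0, b=0, c=1} (none free) contributes 1 new; branch {b=1, c=0} (a) contributes 2 new. Total: 4.

4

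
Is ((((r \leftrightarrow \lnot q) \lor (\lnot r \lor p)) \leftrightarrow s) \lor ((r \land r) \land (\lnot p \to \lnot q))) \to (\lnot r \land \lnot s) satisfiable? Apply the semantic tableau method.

Satisfiable

Initial set: {T (((((r \leftrightarrow \lnot q) \lor (\lnot r \lor p)) \leftrightarrow s) \lor ((r \land r) \land (\lnot p \to \lnot q))) \to (\lnot r \land \lnot s))}.
T (((((r \leftrightarrow \lnot q) \lor (\lnot r \lor p)) \leftrightarrow s) \lor ((r \land r) \land (\lnot p \to \lnot q))) \to (\lnot r \land \lnot s)): β-rule — branch into F ((((r \leftrightarrow \lnot q) \lor (\lnot r \lor p)) \leftrightarrow s) \lor ((r \land r) \land (\lnot p \to \lnot q)))  //  T (\lnot r \land \lnot s).
  branch 1 (add F ((((r \leftrightarrow \lnot q) \lor (\lnot r \lor p)) \leftrightarrow s) \lor ((r \land r) \land (\lnot p \to \lnot q)))):
    F ((((r \leftrightarrow \lnot q) \lor (\lnot r \lor p)) \leftrightarrow s) \lor ((r \land r) \land (\lnot p \to \lnot q))): α-rule — add F (((r \leftrightarrow \lnot q) \lor (\lnot r \lor p)) \leftrightarrow s), F ((r \land r) \land (\lnot p \to \lnot q)).
    F (((r \leftrightarrow \lnot q) \lor (\lnot r \lor p)) \leftrightarrow s): β-rule — branch into T ((r \leftrightarrow \lnot q) \lor (\lnot r \lor p)), F s  //  F ((r \leftrightarrow \lnot q) \lor (\lnot r \lor p)), T s.
      branch 1.1 (add T ((r \leftrightarrow \lnot q) \lor (\lnot r \lor p)), F s):
        F ((r \land r) \land (\lnot p \to \lnot q)): β-rule — branch into F (r \land r)  //  F (\lnot p \to \lnot q).
          branch 1.1.1 (add F (r \land r)):
            T ((r \leftrightarrow \lnot q) \lor (\lnot r \lor p)): β-rule — branch into T (r \leftrightarrow \lnot q)  //  T (\lnot r \lor p).
              branch 1.1.1.1 (add T (r \leftrightarrow \lnot q)):
                F (r \land r): β-rule — branch into F r  //  F r.
                  branch 1.1.1.1.1 (add F r):
                    T (r \leftrightarrow \lnot q): β-rule — branch into T r, T \lnot q  //  F r, F \lnot q.
                      branch 1.1.1.1.1.1 (add T r, T \lnot q):
                        × closes — contains both r and \lnot r.
                      branch 1.1.1.1.1.2 (add F r, F \lnot q):
                        ○ open, literals {q=true, r=false, s=false}.
                  branch 1.1.1.1.2 (add F r):
                    T (r \leftrightarrow \lnot q): β-rule — branch into T r, T \lnot q  //  F r, F \lnot q.
                      branch 1.1.1.1.2.1 (add T r, T \lnot q):
                        × closes — contains both r and \lnot r.
                      branch 1.1.1.1.2.2 (add F r, F \lnot q):
                        ○ open, literals {q=true, r=false, s=false}.
              branch 1.1.1.2 (add T (\lnot r \lor p)):
                F (r \land r): β-rule — branch into F r  //  F r.
                  branch 1.1.1.2.1 (add F r):
                    T (\lnot r \lor p): β-rule — branch into T \lnot r  //  T p.
                      branch 1.1.1.2.1.1 (add T \lnot r):
                        ○ open, literals {r=false, s=false}.
                      branch 1.1.1.2.1.2 (add T p):
                        ○ open, literals {p=true, r=false, s=false}.
                  branch 1.1.1.2.2 (add F r):
                    T (\lnot r \lor p): β-rule — branch into T \lnot r  //  T p.
                      branch 1.1.1.2.2.1 (add T \lnot r):
                        ○ open, literals {r=false, s=false}.
                      branch 1.1.1.2.2.2 (add T p):
                        ○ open, literals {p=true, r=false, s=false}.
          branch 1.1.2 (add F (\lnot p \to \lnot q)):
            F (\lnot p \to \lnot q): α-rule — add T \lnot p, F \lnot q.
            T ((r \leftrightarrow \lnot q) \lor (\lnot r \lor p)): β-rule — branch into T (r \leftrightarrow \lnot q)  //  T (\lnot r \lor p).
              branch 1.1.2.1 (add T (r \leftrightarrow \lnot q)):
                T (r \leftrightarrow \lnot q): β-rule — branch into T r, T \lnot q  //  F r, F \lnot q.
                  branch 1.1.2.1.1 (add T r, T \lnot q):
                    × closes — contains both q and \lnot q.
                  branch 1.1.2.1.2 (add F r, F \lnot q):
                    ○ open, literals {p=false, q=true, r=false, s=false}.
              branch 1.1.2.2 (add T (\lnot r \lor p)):
                T (\lnot r \lor p): β-rule — branch into T \lnot r  //  T p.
                  branch 1.1.2.2.1 (add T \lnot r):
                    ○ open, literals {p=false, q=true, r=false, s=false}.
                  branch 1.1.2.2.2 (add T p):
                    × closes — contains both p and \lnot p.
      branch 1.2 (add F ((r \leftrightarrow \lnot q) \lor (\lnot r \lor p)), T s):
        F ((r \leftrightarrow \lnot q) \lor (\lnot r \lor p)): α-rule — add F (r \leftrightarrow \lnot q), F (\lnot r \lor p).
        F (\lnot r \lor p): α-rule — add F \lnot r, F p.
        F ((r \land r) \land (\lnot p \to \lnot q)): β-rule — branch into F (r \land r)  //  F (\lnot p \to \lnot q).
          branch 1.2.1 (add F (r \land r)):
            F (r \leftrightarrow \lnot q): β-rule — branch into T r, F \lnot q  //  F r, T \lnot q.
              branch 1.2.1.1 (add T r, F \lnot q):
                F (r \land r): β-rule — branch into F r  //  F r.
                  branch 1.2.1.1.1 (add F r):
                    × closes — contains both r and \lnot r.
                  branch 1.2.1.1.2 (add F r):
                    × closes — contains both r and \lnot r.
              branch 1.2.1.2 (add F r, T \lnot q):
                × closes — contains both r and \lnot r.
          branch 1.2.2 (add F (\lnot p \to \lnot q)):
            F (\lnot p \to \lnot q): α-rule — add T \lnot p, F \lnot q.
            F (r \leftrightarrow \lnot q): β-rule — branch into T r, F \lnot q  //  F r, T \lnot q.
              branch 1.2.2.1 (add T r, F \lnot q):
                ○ open, literals {p=false, q=true, r=true, s=true}.
              branch 1.2.2.2 (add F r, T \lnot q):
                × closes — contains both r and \lnot r.
  branch 2 (add T (\lnot r \land \lnot s)):
    T (\lnot r \land \lnot s): α-rule — add T \lnot r, T \lnot s.
    ○ open, literals {r=false, s=false}.
8 branches closed, 10 open.
An open branch gives a satisfying assignment: q=true, r=false, s=false.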